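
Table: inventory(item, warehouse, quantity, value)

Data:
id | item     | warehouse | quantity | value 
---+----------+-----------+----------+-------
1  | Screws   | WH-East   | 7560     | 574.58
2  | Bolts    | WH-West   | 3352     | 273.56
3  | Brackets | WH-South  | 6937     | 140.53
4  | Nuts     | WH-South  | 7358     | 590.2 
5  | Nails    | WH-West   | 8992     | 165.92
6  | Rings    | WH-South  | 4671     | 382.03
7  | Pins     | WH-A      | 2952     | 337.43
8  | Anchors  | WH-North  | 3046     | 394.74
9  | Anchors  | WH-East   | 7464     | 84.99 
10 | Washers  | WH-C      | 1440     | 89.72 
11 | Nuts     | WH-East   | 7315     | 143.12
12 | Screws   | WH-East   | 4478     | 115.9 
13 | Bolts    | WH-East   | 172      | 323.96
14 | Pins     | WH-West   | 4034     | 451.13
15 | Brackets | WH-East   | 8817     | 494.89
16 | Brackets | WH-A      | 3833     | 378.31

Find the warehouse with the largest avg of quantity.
SELECT warehouse, AVG(quantity) as val
FROM inventory
GROUP BY warehouse
ORDER BY val DESC
LIMIT 1

Result: WH-South with avg(quantity) = 6322.00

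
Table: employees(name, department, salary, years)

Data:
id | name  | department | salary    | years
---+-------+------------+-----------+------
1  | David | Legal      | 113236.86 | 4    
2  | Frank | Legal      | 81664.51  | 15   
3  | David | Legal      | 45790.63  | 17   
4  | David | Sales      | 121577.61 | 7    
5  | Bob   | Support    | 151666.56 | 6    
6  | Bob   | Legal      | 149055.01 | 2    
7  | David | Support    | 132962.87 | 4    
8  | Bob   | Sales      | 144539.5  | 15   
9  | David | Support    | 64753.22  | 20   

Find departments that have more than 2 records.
SELECT department, COUNT(*) as cnt
FROM employees
GROUP BY department
HAVING COUNT(*) > 2

Result:
  Legal: 4
  Support: 3

Note: HAVING filters groups after aggregation, WHERE filters rows before.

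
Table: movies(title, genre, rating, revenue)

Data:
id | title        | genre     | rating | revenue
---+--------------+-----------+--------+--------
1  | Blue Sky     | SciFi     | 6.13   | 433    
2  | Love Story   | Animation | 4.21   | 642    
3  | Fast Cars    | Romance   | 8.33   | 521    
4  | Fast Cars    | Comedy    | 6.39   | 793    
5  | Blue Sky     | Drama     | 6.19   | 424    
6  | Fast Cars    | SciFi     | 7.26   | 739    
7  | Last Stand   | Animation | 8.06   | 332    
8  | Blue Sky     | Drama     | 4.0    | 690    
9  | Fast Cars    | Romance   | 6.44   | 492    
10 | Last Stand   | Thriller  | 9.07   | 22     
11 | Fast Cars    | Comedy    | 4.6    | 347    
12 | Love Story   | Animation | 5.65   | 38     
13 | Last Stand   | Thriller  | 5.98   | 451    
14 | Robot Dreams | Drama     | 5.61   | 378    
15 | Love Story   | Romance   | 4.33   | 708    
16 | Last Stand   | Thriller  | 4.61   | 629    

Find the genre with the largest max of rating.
SELECT genre, MAX(rating) as val
FROM movies
GROUP BY genre
ORDER BY val DESC
LIMIT 1

Result: Thriller with max(rating) = 9.07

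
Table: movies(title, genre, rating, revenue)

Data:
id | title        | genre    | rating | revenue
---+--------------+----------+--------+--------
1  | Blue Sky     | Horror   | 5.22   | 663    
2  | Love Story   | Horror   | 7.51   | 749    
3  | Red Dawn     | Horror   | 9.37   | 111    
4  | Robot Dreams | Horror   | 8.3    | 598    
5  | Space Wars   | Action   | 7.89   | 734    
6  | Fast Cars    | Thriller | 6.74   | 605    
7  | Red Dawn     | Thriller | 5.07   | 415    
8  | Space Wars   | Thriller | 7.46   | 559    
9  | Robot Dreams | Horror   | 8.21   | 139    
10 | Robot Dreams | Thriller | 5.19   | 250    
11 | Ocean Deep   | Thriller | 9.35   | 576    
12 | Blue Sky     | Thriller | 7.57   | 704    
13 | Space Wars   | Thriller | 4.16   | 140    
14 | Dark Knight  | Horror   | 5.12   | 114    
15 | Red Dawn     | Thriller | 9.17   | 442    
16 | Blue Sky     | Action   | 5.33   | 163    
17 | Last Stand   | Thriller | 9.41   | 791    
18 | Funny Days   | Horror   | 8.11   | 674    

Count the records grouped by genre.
SELECT genre, COUNT(*) as count
FROM movies
GROUP BY genre

Result:
  Action: 2
  Horror: 7
  Thriller: 9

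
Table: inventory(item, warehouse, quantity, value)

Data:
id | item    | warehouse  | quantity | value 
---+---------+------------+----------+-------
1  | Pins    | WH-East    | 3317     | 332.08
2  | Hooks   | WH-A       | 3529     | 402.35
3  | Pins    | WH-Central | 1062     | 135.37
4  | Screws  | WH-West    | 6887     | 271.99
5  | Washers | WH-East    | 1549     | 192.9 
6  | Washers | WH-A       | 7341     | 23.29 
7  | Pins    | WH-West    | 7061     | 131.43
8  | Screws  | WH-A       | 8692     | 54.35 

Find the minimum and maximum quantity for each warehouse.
SELECT warehouse, MIN(quantity), MAX(quantity)
FROM inventory
GROUP BY warehouse

Result:
  WH-A: min=3529, max=8692
  WH-Central: min=1062, max=1062
  WH-East: min=1549, max=3317
  WH-West: min=6887, max=7061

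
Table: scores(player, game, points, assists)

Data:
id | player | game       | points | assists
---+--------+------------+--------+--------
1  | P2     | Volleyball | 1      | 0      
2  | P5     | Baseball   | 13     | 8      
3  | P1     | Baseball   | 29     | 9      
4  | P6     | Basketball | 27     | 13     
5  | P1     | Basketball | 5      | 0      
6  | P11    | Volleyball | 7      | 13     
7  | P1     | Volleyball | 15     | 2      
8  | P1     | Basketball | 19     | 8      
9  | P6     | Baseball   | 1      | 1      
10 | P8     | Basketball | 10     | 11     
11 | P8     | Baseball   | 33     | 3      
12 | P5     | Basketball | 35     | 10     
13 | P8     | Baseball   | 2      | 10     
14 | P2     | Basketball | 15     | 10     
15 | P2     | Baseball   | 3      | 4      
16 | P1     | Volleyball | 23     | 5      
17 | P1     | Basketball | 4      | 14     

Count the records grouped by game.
SELECT game, COUNT(*) as count
FROM scores
GROUP BY game

Result:
  Baseball: 6
  Basketball: 7
  Volleyball: 4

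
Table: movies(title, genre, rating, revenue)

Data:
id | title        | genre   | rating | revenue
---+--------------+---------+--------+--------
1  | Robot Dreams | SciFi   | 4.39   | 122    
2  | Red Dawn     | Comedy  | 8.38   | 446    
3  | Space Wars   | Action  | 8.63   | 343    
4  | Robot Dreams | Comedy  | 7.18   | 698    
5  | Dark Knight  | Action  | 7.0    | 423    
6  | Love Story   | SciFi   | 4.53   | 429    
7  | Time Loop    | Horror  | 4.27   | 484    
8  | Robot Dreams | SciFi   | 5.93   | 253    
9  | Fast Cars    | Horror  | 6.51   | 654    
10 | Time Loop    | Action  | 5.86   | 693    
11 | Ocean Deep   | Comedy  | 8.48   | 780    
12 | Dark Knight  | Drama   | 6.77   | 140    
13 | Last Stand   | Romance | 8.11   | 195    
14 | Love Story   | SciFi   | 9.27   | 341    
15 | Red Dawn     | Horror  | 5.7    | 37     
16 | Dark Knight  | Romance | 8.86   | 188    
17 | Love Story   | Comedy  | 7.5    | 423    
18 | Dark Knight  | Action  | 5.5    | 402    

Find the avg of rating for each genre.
SELECT genre, AVG(rating) as result
FROM movies
GROUP BY genre

Result:
  Action: 6.75
  Comedy: 7.89
  Drama: 6.77
  Horror: 5.49
  Romance: 8.49
  SciFi: 6.03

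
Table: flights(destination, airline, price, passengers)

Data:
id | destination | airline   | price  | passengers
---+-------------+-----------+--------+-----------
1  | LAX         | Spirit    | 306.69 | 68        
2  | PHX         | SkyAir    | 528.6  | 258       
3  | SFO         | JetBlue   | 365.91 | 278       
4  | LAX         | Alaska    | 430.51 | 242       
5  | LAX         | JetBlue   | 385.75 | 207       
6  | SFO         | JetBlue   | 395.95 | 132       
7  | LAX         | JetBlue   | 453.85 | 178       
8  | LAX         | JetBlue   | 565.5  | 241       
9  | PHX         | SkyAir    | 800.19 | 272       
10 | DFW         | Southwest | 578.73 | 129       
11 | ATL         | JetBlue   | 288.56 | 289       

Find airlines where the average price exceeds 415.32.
SELECT airline, AVG(price)
FROM flights
GROUP BY airline
HAVING AVG(price) > 415.32

Result:
  Alaska: avg=430.51
  SkyAir: avg=664.40
  Southwest: avg=578.73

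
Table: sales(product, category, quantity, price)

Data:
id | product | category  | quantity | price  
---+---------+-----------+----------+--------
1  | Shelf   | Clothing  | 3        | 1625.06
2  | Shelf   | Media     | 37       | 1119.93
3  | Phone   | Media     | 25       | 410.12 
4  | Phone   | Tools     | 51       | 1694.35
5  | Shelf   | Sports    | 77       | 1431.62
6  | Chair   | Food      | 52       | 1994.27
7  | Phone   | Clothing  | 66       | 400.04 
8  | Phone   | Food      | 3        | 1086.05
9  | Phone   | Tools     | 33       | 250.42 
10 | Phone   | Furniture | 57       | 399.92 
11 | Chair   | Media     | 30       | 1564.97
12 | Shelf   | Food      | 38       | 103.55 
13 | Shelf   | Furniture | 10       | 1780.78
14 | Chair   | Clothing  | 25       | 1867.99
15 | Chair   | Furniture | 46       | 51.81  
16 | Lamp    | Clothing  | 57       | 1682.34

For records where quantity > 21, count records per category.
SELECT category, COUNT(*)
FROM sales
WHERE quantity > 21
GROUP BY category

Note: WHERE filters rows before grouping.

Result:
  Clothing: 3
  Food: 2
  Furniture: 2
  Media: 3
  Sports: 1
  Tools: 2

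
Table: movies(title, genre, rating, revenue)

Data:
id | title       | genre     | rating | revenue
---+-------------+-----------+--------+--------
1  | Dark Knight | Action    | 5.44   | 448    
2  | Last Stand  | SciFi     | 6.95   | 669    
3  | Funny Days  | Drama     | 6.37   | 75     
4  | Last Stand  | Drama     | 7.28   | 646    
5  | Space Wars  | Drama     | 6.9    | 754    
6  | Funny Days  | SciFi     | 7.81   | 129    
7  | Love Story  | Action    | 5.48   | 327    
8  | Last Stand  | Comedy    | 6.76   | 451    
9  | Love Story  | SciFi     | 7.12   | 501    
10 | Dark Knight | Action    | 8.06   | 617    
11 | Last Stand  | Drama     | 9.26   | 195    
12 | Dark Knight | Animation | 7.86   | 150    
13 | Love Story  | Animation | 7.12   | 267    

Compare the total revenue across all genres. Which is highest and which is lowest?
SELECT genre, SUM(revenue)
FROM movies
GROUP BY genre
ORDER BY SUM(revenue)

All groups:
  Animation: 417
  Comedy: 451
  SciFi: 1299
  Action: 1392
  Drama: 1670

Highest: Drama (1670)
Lowest: Animation (417)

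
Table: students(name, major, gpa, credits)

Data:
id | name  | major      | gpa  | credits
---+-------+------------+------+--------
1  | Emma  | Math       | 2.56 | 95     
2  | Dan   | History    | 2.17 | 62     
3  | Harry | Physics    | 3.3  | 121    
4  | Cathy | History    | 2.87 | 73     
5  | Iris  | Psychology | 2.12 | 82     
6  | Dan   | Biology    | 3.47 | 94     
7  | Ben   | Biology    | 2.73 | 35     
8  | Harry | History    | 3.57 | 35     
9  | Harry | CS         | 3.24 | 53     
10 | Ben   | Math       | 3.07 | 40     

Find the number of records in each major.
SELECT major, COUNT(*) as count
FROM students
GROUP BY major

Result:
  Biology: 2
  CS: 1
  History: 3
  Math: 2
  Physics: 1
  Psychology: 1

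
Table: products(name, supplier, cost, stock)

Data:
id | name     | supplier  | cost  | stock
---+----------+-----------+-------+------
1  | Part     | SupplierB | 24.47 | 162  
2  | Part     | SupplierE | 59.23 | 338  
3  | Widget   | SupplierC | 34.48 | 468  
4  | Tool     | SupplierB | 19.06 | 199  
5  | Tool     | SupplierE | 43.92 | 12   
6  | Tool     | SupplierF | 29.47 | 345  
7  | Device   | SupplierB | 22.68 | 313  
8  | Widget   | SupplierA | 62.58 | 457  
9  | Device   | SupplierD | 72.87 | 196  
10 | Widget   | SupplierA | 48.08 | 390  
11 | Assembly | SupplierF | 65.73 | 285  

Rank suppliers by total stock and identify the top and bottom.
SELECT supplier, SUM(stock)
FROM products
GROUP BY supplier
ORDER BY SUM(stock)

All groups:
  SupplierD: 196
  SupplierE: 350
  SupplierC: 468
  SupplierF: 630
  SupplierB: 674
  SupplierA: 847

Highest: SupplierA (847)
Lowest: SupplierD (196)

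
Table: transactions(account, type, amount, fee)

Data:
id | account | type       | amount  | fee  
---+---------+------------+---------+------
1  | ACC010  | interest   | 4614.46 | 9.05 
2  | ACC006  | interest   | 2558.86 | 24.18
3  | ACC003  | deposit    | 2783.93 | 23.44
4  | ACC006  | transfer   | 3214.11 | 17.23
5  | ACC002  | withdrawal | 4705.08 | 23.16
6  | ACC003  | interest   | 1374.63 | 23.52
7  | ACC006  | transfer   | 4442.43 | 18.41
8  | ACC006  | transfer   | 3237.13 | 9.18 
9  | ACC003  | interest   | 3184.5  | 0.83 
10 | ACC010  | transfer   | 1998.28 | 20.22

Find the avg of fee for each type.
SELECT type, AVG(fee) as result
FROM transactions
GROUP BY type

Result:
  deposit: 23.44
  interest: 14.40
  transfer: 16.26
  withdrawal: 23.16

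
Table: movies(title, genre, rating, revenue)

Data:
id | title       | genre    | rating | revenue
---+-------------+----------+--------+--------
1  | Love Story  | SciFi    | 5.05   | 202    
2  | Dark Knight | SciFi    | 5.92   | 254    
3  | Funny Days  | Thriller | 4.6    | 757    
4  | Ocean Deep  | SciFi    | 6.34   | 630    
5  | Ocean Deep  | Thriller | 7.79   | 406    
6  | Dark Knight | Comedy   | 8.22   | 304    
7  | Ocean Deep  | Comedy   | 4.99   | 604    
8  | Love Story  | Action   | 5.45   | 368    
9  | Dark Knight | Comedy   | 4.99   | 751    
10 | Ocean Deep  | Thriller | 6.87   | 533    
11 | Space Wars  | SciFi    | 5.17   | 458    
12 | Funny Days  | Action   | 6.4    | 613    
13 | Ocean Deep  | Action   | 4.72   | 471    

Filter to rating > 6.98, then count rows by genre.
SELECT genre, COUNT(*)
FROM movies
WHERE rating > 6.98
GROUP BY genre

Note: WHERE filters rows before grouping.

Result:
  Comedy: 1
  Thriller: 1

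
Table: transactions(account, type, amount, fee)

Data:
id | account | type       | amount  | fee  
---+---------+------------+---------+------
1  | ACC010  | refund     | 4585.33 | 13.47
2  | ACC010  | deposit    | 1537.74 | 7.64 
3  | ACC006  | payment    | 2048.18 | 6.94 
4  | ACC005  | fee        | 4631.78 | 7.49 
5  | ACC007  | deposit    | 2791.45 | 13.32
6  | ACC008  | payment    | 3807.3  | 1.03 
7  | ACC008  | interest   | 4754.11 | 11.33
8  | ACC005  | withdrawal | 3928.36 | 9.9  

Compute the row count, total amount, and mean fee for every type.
SELECT type,
       COUNT(*) as cnt,
       SUM(amount) as total_amount,
       AVG(fee) as avg_fee
FROM transactions
GROUP BY type

Result:
  deposit: 2 records, 4329.19 total amount, 10.48 avg fee
  fee: 1 records, 4631.78 total amount, 7.49 avg fee
  interest: 1 records, 4754.11 total amount, 11.33 avg fee
  payment: 2 records, 5855.48 total amount, 3.99 avg fee
  refund: 1 records, 4585.33 total amount, 13.47 avg fee
  withdrawal: 1 records, 3928.36 total amount, 9.90 avg fee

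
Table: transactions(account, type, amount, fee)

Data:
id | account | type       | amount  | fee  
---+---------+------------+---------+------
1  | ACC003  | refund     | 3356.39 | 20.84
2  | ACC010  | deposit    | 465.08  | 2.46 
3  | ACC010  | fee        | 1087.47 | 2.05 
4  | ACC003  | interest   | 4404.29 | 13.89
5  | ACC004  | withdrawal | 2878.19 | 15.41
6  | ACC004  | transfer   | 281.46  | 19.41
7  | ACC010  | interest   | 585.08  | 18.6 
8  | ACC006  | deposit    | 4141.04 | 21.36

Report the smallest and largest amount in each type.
SELECT type, MIN(amount), MAX(amount)
FROM transactions
GROUP BY type

Result:
  deposit: min=465.08, max=4141.04
  fee: min=1087.47, max=1087.47
  interest: min=585.08, max=4404.29
  refund: min=3356.39, max=3356.39
  transfer: min=281.46, max=281.46
  withdrawal: min=2878.19, max=2878.19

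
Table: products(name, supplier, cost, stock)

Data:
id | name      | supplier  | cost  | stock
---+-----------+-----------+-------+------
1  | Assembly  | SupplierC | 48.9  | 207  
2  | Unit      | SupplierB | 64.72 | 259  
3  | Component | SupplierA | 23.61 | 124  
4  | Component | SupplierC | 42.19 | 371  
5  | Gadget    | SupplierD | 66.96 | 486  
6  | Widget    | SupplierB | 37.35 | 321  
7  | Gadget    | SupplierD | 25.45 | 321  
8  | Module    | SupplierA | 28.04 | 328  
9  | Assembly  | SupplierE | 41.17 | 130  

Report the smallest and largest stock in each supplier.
SELECT supplier, MIN(stock), MAX(stock)
FROM products
GROUP BY supplier

Result:
  SupplierA: min=124, max=328
  SupplierB: min=259, max=321
  SupplierC: min=207, max=371
  SupplierD: min=321, max=486
  SupplierE: min=130, max=130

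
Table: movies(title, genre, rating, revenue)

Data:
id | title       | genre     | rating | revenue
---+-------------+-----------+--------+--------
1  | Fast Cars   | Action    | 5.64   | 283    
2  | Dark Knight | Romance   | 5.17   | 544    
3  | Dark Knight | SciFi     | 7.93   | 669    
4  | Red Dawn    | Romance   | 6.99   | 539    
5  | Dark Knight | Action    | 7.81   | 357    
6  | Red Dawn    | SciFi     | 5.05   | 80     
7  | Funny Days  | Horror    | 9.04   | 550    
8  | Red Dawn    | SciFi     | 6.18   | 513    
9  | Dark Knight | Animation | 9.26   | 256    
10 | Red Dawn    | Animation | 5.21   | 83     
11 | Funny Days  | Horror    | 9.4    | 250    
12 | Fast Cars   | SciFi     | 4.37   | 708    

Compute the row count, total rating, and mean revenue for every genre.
SELECT genre,
       COUNT(*) as cnt,
       SUM(rating) as total_rating,
       AVG(revenue) as avg_revenue
FROM movies
GROUP BY genre

Result:
  Action: 2 records, 13.45 total rating, 320.00 avg revenue
  Animation: 2 records, 14.47 total rating, 169.50 avg revenue
  Horror: 2 records, 18.44 total rating, 400.00 avg revenue
  Romance: 2 records, 12.16 total rating, 541.50 avg revenue
  SciFi: 4 records, 23.53 total rating, 492.50 avg revenue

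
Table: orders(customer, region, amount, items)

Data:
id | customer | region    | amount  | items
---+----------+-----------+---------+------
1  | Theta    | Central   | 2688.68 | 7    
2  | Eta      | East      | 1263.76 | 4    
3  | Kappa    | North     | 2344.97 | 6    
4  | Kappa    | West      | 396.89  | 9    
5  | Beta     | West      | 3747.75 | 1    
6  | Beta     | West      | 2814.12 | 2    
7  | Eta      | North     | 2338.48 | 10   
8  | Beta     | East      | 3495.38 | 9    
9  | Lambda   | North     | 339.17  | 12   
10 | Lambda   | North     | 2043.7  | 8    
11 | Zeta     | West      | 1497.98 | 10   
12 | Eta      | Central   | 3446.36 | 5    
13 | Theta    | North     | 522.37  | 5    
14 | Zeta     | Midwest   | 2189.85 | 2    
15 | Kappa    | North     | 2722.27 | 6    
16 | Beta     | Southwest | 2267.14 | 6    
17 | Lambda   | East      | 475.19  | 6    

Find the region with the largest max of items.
SELECT region, MAX(items) as val
FROM orders
GROUP BY region
ORDER BY val DESC
LIMIT 1

Result: North with max(items) = 12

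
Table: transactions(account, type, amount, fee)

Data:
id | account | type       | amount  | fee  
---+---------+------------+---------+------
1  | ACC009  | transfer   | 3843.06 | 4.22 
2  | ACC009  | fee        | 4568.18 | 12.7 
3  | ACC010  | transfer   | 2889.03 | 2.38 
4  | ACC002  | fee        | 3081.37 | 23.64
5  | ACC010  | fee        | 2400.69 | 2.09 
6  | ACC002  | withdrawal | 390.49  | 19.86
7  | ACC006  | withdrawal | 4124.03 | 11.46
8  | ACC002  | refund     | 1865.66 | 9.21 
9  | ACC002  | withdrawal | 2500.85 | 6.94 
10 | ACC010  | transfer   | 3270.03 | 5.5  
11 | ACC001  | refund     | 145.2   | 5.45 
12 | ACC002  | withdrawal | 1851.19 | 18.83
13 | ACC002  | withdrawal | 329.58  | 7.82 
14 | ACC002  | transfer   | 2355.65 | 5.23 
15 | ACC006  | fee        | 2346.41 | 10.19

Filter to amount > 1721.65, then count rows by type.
SELECT type, COUNT(*)
FROM transactions
WHERE amount > 1721.65
GROUP BY type

Note: WHERE filters rows before grouping.

Result:
  fee: 4
  refund: 1
  transfer: 4
  withdrawal: 3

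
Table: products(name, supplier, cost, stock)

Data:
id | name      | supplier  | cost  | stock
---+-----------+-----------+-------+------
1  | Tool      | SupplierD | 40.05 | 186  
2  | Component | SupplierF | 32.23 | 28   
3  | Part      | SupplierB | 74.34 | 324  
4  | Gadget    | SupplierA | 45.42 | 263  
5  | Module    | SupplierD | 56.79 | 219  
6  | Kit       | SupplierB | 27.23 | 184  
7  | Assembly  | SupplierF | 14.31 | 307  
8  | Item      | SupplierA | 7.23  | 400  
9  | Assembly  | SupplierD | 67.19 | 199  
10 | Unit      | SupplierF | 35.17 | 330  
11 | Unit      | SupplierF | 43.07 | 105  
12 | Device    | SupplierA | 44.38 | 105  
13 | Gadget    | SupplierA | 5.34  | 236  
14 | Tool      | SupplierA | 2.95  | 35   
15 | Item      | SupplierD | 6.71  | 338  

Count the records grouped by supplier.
SELECT supplier, COUNT(*) as count
FROM products
GROUP BY supplier

Result:
  SupplierA: 5
  SupplierB: 2
  SupplierD: 4
  SupplierF: 4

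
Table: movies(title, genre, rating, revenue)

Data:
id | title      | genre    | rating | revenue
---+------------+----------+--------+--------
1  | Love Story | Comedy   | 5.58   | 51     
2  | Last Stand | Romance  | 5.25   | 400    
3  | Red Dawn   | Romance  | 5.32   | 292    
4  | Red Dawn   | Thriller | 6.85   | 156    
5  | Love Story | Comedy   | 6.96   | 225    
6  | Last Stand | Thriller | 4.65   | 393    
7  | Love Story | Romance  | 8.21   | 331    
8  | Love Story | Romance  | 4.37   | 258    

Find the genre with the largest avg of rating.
SELECT genre, AVG(rating) as val
FROM movies
GROUP BY genre
ORDER BY val DESC
LIMIT 1

Result: Comedy with avg(rating) = 6.27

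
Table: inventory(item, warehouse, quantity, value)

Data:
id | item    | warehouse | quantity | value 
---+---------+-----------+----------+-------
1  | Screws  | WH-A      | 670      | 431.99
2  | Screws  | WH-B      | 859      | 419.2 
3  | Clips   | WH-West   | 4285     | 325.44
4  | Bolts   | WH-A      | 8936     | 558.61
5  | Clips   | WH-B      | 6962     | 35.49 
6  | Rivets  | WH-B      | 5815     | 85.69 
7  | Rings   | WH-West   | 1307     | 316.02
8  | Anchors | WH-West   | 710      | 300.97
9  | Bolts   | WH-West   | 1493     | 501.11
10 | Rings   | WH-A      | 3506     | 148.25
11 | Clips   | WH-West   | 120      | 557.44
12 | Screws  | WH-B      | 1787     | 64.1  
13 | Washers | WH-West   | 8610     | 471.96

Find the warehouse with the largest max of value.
SELECT warehouse, MAX(value) as val
FROM inventory
GROUP BY warehouse
ORDER BY val DESC
LIMIT 1

Result: WH-A with max(value) = 558.61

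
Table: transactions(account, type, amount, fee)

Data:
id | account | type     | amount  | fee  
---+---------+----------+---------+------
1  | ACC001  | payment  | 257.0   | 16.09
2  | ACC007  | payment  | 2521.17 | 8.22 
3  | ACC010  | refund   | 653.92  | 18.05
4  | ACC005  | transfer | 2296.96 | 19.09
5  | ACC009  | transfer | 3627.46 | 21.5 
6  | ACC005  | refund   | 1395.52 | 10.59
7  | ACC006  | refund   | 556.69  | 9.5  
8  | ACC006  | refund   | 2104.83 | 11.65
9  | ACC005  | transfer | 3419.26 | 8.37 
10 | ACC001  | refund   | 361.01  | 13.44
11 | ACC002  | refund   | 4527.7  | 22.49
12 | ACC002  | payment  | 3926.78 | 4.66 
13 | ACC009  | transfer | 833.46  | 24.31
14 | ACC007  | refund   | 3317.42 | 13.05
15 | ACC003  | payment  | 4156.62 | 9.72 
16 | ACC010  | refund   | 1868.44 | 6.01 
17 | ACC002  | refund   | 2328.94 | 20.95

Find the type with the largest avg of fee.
SELECT type, AVG(fee) as val
FROM transactions
GROUP BY type
ORDER BY val DESC
LIMIT 1

Result: transfer with avg(fee) = 18.32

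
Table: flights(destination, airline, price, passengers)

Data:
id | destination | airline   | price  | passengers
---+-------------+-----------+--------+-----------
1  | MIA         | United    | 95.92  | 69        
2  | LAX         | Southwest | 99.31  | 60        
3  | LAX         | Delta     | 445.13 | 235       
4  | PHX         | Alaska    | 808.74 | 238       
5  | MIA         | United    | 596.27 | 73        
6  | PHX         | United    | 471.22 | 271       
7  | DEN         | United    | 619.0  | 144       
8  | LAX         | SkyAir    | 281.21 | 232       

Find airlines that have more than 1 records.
SELECT airline, COUNT(*) as cnt
FROM flights
GROUP BY airline
HAVING COUNT(*) > 1

Result:
  United: 4

Note: HAVING filters groups after aggregation, WHERE filters rows before.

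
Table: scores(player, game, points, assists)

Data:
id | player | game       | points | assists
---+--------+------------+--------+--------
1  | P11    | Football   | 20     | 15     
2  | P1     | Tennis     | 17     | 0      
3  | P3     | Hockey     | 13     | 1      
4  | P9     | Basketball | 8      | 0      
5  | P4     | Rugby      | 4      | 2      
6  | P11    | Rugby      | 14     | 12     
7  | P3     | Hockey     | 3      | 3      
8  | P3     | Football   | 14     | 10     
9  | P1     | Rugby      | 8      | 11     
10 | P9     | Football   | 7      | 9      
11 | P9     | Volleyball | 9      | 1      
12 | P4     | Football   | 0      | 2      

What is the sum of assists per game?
SELECT game, SUM(assists) as result
FROM scores
GROUP BY game

Result:
  Basketball: 0
  Football: 36
  Hockey: 4
  Rugby: 25
  Tennis: 0
  Volleyball: 1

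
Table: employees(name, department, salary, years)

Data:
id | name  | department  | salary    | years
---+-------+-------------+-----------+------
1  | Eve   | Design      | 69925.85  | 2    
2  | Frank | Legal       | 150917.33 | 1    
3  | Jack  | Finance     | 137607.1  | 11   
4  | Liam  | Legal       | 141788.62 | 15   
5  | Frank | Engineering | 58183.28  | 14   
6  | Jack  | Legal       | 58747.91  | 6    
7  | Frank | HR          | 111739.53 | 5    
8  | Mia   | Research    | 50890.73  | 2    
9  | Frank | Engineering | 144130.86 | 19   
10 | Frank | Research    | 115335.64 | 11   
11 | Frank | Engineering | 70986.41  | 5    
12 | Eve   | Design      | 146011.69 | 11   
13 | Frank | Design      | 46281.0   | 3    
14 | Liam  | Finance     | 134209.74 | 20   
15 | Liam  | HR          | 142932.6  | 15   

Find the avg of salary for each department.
SELECT department, AVG(salary) as result
FROM employees
GROUP BY department

Result:
  Design: 87406.18
  Engineering: 91100.18
  Finance: 135908.42
  HR: 127336.07
  Legal: 117151.29
  Research: 83113.19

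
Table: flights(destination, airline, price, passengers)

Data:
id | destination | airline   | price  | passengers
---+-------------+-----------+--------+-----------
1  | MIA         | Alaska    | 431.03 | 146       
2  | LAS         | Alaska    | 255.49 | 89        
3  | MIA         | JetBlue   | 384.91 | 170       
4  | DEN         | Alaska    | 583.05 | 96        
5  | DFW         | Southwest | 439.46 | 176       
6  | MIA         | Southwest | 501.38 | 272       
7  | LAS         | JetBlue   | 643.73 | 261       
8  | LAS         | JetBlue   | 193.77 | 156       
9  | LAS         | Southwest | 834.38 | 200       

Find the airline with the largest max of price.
SELECT airline, MAX(price) as val
FROM flights
GROUP BY airline
ORDER BY val DESC
LIMIT 1

Result: Southwest with max(price) = 834.38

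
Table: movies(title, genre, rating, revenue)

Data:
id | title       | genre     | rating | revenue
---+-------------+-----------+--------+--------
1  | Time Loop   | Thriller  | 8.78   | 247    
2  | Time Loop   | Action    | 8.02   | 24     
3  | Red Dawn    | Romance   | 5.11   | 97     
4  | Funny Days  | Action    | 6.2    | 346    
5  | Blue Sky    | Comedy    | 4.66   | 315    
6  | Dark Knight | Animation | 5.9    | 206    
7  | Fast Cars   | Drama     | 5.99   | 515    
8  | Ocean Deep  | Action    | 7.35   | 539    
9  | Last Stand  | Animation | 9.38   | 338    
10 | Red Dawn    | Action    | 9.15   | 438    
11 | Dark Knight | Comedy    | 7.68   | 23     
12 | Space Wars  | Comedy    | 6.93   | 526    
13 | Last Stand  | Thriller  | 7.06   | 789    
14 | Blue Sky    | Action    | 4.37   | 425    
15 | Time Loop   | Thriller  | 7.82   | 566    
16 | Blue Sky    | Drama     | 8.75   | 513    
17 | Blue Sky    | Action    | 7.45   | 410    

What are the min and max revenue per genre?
SELECT genre, MIN(revenue), MAX(revenue)
FROM movies
GROUP BY genre

Result:
  Action: min=24, max=539
  Animation: min=206, max=338
  Comedy: min=23, max=526
  Drama: min=513, max=515
  Romance: min=97, max=97
  Thriller: min=247, max=789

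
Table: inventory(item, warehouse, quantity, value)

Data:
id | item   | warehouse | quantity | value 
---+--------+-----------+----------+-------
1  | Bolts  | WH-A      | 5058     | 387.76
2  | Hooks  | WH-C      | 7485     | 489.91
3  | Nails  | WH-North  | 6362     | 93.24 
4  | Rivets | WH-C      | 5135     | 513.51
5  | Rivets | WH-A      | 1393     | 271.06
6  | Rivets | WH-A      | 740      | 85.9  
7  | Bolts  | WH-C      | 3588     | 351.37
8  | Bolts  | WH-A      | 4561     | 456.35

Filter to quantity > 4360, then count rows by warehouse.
SELECT warehouse, COUNT(*)
FROM inventory
WHERE quantity > 4360
GROUP BY warehouse

Note: WHERE filters rows before grouping.

Result:
  WH-A: 2
  WH-C: 2
  WH-North: 1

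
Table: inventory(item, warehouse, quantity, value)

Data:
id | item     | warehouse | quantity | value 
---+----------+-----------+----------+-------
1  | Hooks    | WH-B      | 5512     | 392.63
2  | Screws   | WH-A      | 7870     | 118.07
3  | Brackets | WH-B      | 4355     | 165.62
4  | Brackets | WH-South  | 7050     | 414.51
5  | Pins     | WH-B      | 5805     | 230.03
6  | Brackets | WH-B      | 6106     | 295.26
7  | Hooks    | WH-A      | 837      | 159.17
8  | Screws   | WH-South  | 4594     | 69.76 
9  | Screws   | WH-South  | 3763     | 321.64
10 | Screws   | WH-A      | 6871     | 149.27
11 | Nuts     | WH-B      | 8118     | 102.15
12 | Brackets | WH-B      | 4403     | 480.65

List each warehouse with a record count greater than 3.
SELECT warehouse, COUNT(*) as cnt
FROM inventory
GROUP BY warehouse
HAVING COUNT(*) > 3

Result:
  WH-B: 6

Note: HAVING filters groups after aggregation, WHERE filters rows before.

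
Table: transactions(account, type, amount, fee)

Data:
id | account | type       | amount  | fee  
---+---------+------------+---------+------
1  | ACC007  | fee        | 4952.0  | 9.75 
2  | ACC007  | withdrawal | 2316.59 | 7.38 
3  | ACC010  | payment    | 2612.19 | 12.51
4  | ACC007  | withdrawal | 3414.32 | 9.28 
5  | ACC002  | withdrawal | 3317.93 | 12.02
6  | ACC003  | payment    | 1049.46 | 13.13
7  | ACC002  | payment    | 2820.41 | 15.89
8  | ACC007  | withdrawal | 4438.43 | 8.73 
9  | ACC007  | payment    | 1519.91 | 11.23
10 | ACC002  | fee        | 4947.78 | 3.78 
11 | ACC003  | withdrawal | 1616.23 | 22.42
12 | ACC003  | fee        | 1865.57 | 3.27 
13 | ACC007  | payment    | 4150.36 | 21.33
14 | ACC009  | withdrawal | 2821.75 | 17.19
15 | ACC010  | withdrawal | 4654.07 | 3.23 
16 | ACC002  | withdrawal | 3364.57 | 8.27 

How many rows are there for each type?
SELECT type, COUNT(*) as count
FROM transactions
GROUP BY type

Result:
  fee: 3
  payment: 5
  withdrawal: 8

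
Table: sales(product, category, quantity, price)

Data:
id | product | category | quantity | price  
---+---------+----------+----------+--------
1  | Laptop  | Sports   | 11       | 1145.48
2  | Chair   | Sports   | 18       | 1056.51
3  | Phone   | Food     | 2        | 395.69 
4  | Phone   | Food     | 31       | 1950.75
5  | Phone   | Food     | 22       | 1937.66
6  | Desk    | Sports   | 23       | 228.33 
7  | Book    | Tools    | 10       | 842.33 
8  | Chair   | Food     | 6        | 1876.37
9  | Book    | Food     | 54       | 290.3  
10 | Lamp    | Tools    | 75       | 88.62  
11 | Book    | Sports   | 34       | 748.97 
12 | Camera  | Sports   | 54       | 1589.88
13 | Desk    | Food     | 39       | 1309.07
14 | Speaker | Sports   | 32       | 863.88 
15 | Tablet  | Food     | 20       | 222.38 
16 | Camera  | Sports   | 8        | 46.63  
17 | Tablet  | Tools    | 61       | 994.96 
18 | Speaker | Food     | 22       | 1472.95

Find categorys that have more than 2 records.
SELECT category, COUNT(*) as cnt
FROM sales
GROUP BY category
HAVING COUNT(*) > 2

Result:
  Food: 8
  Sports: 7
  Tools: 3

Note: HAVING filters groups after aggregation, WHERE filters rows before.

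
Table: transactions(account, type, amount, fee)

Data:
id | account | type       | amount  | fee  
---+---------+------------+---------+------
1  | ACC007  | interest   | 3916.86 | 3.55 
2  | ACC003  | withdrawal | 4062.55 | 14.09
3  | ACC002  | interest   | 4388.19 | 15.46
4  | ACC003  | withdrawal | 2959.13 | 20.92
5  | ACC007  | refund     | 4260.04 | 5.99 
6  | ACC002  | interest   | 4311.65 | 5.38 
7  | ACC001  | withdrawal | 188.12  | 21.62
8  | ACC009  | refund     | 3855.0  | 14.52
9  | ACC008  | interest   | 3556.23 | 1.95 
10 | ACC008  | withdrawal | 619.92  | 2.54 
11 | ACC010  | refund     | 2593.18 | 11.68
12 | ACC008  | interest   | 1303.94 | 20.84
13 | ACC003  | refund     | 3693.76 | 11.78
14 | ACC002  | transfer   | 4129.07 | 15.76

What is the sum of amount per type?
SELECT type, SUM(amount) as result
FROM transactions
GROUP BY type

Result:
  interest: 17476.87
  refund: 14401.98
  transfer: 4129.07
  withdrawal: 7829.72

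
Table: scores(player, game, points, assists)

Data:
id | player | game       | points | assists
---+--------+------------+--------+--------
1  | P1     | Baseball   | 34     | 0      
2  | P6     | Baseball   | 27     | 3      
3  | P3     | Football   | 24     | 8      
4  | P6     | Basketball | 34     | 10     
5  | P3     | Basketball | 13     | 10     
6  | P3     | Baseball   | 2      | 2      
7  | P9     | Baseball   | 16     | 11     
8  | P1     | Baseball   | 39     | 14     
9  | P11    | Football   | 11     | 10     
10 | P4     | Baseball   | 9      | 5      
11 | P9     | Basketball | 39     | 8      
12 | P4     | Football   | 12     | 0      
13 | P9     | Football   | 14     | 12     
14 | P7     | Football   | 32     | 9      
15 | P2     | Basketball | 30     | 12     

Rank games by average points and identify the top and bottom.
SELECT game, AVG(points)
FROM scores
GROUP BY game
ORDER BY AVG(points)

All groups:
  Football: 18.60
  Baseball: 21.17
  Basketball: 29.00

Highest: Basketball (29.00)
Lowest: Football (18.60)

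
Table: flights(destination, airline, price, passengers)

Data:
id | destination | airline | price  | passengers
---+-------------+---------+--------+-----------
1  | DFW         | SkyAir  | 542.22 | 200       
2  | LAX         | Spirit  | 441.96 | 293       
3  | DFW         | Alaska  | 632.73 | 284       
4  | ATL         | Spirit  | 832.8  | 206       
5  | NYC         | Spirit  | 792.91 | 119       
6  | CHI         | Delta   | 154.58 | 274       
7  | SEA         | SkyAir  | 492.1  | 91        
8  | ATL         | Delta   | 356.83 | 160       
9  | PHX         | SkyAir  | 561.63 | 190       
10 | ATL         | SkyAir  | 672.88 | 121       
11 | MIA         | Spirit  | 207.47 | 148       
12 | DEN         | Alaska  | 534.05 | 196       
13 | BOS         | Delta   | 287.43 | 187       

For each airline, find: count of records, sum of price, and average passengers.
SELECT airline,
       COUNT(*) as cnt,
       SUM(price) as total_price,
       AVG(passengers) as avg_passengers
FROM flights
GROUP BY airline

Result:
  Alaska: 2 records, 1166.78 total price, 240.00 avg passengers
  Delta: 3 records, 798.84 total price, 207.00 avg passengers
  SkyAir: 4 records, 2268.83 total price, 150.50 avg passengers
  Spirit: 4 records, 2275.14 total price, 191.50 avg passengers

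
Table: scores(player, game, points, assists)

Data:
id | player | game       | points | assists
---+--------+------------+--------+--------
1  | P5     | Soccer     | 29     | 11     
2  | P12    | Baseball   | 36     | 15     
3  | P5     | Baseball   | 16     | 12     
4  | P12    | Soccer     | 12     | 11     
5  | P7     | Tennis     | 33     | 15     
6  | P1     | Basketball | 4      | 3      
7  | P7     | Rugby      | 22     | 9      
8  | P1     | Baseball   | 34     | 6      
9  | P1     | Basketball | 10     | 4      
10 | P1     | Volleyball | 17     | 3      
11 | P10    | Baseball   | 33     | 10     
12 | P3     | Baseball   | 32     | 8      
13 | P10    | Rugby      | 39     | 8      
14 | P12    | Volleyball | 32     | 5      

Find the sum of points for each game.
SELECT game, SUM(points) as result
FROM scores
GROUP BY game

Result:
  Baseball: 151
  Basketball: 14
  Rugby: 61
  Soccer: 41
  Tennis: 33
  Volleyball: 49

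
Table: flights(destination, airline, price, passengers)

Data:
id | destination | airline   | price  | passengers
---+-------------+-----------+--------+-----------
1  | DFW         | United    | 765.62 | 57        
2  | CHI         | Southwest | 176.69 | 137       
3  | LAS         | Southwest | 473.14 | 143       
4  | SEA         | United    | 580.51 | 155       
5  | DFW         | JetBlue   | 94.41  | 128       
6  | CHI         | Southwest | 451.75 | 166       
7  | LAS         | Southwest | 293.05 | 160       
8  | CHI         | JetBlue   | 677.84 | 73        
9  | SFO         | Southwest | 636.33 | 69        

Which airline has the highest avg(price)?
SELECT airline, AVG(price) as val
FROM flights
GROUP BY airline
ORDER BY val DESC
LIMIT 1

Result: United with avg(price) = 673.07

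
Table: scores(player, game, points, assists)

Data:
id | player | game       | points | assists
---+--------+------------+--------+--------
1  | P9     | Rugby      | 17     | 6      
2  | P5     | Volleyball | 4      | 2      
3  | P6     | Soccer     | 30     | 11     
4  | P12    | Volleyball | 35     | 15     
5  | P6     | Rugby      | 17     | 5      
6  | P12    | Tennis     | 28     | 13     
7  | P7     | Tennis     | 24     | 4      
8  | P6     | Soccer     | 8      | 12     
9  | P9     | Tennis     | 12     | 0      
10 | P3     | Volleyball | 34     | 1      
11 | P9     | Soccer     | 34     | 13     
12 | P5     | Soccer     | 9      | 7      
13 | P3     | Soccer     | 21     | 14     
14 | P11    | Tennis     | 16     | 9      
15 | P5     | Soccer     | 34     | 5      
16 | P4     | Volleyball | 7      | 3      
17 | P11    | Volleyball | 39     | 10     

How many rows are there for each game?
SELECT game, COUNT(*) as count
FROM scores
GROUP BY game

Result:
  Rugby: 2
  Soccer: 6
  Tennis: 4
  Volleyball: 5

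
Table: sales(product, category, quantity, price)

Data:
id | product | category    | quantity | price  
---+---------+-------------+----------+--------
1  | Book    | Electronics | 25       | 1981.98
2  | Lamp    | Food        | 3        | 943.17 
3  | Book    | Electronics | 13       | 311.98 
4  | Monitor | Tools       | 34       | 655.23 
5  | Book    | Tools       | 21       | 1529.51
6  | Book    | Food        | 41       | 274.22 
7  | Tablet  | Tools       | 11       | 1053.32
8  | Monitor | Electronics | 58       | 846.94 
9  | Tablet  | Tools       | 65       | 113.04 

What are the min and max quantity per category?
SELECT category, MIN(quantity), MAX(quantity)
FROM sales
GROUP BY category

Result:
  Electronics: min=13, max=58
  Food: min=3, max=41
  Tools: min=11, max=65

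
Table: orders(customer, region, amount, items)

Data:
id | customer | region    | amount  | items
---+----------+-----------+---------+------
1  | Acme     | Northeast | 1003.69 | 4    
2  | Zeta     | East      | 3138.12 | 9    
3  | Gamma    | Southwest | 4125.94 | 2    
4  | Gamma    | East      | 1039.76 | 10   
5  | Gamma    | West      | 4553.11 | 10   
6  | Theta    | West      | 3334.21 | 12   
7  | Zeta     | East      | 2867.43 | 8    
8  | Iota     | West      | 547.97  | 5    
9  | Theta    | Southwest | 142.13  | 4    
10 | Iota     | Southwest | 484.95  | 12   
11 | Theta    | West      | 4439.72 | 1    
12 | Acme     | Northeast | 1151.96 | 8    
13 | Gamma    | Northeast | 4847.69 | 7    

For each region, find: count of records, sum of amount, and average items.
SELECT region,
       COUNT(*) as cnt,
       SUM(amount) as total_amount,
       AVG(items) as avg_items
FROM orders
GROUP BY region

Result:
  East: 3 records, 7045.31 total amount, 9.00 avg items
  Northeast: 3 records, 7003.34 total amount, 6.33 avg items
  Southwest: 3 records, 4753.02 total amount, 6.00 avg items
  West: 4 records, 12875.01 total amount, 7.00 avg items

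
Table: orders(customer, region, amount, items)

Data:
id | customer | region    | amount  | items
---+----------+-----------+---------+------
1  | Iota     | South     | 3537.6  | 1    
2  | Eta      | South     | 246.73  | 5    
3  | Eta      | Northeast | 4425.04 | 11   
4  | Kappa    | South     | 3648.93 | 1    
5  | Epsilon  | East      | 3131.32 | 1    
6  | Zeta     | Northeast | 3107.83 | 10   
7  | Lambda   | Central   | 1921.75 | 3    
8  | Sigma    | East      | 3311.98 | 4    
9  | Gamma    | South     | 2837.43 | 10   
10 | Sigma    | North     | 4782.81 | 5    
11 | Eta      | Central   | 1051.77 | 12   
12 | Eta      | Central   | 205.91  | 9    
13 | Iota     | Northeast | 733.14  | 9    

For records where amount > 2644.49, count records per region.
SELECT region, COUNT(*)
FROM orders
WHERE amount > 2644.49
GROUP BY region

Note: WHERE filters rows before grouping.

Result:
  East: 2
  North: 1
  Northeast: 2
  South: 3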